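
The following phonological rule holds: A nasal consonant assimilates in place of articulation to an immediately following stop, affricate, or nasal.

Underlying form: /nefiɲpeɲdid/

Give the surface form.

[nefimpendid]

/ɲ/ before /p/ (labial) → [m]
/ɲ/ before /d/ (alveolar) → [n]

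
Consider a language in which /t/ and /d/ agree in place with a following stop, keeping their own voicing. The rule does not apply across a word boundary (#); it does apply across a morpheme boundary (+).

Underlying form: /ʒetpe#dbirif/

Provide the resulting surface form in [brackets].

[ʒeppe#bbirif]

/t/ before /p/ (labial) → [p]
/d/ before /b/ (labial) → [b]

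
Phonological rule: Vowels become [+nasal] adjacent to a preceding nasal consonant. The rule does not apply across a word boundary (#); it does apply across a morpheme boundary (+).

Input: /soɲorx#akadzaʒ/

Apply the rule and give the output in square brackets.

/o/ after nasal /ɲ/ → [õ]

[soɲõrx#akadzaʒ]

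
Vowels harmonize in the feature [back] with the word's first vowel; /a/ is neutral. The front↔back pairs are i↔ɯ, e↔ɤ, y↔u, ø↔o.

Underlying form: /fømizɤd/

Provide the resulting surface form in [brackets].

/ɤ/ harmonizes with /ø/ ([-back]) → [e]

[fømized]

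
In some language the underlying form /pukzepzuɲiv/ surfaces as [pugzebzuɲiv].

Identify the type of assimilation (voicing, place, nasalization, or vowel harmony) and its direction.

/k/→[g] /p/→[b].
Each target copies a feature from the following segment, so the direction is regressive.

voicing assimilation, regressive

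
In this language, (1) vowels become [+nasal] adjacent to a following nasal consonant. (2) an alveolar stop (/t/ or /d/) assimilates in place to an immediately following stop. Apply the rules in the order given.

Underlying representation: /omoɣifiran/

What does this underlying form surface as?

Rule 1: /o/ before nasal /m/ → [õ]
Rule 1: /a/ before nasal /n/ → [ã]
After rule 1: õmoɣifirãn
Rule 2: no segment meets the rule's conditions; no change.

[õmoɣifirãn]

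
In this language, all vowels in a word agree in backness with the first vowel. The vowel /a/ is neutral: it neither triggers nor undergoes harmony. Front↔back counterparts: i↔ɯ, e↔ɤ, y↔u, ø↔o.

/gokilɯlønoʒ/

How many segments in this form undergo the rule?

2

/i/ harmonizes with /o/ ([+back]) → [ɯ]
/ø/ harmonizes with /o/ ([+back]) → [o]
2 segments change.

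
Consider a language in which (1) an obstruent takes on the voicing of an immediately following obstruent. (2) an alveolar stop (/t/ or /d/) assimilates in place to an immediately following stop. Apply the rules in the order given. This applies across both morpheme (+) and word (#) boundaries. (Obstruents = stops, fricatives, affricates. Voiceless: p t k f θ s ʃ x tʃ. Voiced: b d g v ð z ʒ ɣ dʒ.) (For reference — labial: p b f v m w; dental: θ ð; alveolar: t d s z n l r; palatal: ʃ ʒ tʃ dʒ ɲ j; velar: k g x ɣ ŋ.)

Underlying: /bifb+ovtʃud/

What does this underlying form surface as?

[bivb+oftʃud]

Rule 1: /f/ before /b/ (voiced) → [v]
Rule 1: /v/ before /tʃ/ (voiceless) → [f]
After rule 1: bivb+oftʃud
Rule 2: no segment meets the rule's conditions; no change.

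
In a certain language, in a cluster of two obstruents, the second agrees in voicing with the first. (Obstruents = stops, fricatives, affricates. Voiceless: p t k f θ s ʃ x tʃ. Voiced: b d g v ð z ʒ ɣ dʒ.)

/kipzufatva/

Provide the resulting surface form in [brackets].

/z/ after /p/ (voiceless) → [s]
/v/ after /t/ (voiceless) → [f]

[kipsufatfa]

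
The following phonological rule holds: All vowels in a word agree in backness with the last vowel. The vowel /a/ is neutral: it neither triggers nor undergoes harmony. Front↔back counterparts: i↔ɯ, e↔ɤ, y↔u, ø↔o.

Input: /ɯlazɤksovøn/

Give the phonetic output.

[ilazeksøvøn]

/ɯ/ harmonizes with /ø/ ([-back]) → [i]
/ɤ/ harmonizes with /ø/ ([-back]) → [e]
/o/ harmonizes with /ø/ ([-back]) → [ø]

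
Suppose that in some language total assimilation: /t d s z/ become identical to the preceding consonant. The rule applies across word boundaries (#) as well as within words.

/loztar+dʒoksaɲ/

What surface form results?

/t/ after /z/ → [z] (total assimilation)
/s/ after /k/ → [k] (total assimilation)

[lozzar+dʒokkaɲ]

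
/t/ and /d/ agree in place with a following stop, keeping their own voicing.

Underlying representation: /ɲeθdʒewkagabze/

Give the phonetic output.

no segment meets the rule's conditions; no change.

[ɲeθdʒewkagabze]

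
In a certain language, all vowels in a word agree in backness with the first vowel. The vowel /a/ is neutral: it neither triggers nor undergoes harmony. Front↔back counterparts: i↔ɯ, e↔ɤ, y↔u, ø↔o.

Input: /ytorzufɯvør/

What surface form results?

[ytørzyfivør]

/o/ harmonizes with /y/ ([-back]) → [ø]
/u/ harmonizes with /y/ ([-back]) → [y]
/ɯ/ harmonizes with /y/ ([-back]) → [i]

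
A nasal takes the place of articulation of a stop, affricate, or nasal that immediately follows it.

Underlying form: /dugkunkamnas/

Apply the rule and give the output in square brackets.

[dugkuŋkannas]

/n/ before /k/ (velar) → [ŋ]
/m/ before /n/ (alveolar) → [n]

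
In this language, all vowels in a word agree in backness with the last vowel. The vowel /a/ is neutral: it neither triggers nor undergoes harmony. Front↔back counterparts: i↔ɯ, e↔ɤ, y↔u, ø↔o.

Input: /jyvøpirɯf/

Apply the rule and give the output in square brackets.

[juvopɯrɯf]

/y/ harmonizes with /ɯ/ ([+back]) → [u]
/ø/ harmonizes with /ɯ/ ([+back]) → [o]
/i/ harmonizes with /ɯ/ ([+back]) → [ɯ]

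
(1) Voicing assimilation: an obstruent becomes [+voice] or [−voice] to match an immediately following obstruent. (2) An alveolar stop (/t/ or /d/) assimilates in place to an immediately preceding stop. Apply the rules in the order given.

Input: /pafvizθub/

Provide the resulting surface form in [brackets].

[pavvisθub]

Rule 1: /f/ before /v/ (voiced) → [v]
Rule 1: /z/ before /θ/ (voiceless) → [s]
After rule 1: pavvisθub
Rule 2: no segment meets the rule's conditions; no change.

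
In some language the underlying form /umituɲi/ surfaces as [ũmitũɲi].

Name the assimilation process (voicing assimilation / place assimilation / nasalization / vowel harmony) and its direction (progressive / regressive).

/u/→[ũ] /u/→[ũ].
Each target copies a feature from the following segment, so the direction is regressive.

nasalization, regressive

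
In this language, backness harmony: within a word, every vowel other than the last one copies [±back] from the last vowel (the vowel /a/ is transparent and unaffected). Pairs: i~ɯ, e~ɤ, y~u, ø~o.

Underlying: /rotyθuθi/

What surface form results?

[røtyθyθi]

/o/ harmonizes with /i/ ([-back]) → [ø]
/u/ harmonizes with /i/ ([-back]) → [y]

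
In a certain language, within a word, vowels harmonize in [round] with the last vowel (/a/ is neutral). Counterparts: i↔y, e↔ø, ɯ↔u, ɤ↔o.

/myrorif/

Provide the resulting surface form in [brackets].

[mirɤrif]

/y/ harmonizes with /i/ ([-round]) → [i]
/o/ harmonizes with /i/ ([-round]) → [ɤ]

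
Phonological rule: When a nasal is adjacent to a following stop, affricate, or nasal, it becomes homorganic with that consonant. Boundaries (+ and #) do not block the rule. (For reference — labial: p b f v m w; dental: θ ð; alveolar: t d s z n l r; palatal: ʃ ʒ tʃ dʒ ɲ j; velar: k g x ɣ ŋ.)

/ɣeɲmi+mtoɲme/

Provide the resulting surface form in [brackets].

[ɣemmi+ntomme]

/ɲ/ before /m/ (labial) → [m]
/m/ before /t/ (alveolar) → [n]
/ɲ/ before /m/ (labial) → [m]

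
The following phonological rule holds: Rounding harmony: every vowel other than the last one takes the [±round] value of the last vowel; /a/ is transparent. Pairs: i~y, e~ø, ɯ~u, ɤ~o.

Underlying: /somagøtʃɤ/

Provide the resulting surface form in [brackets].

[sɤmagetʃɤ]

/o/ harmonizes with /ɤ/ ([-round]) → [ɤ]
/ø/ harmonizes with /ɤ/ ([-round]) → [e]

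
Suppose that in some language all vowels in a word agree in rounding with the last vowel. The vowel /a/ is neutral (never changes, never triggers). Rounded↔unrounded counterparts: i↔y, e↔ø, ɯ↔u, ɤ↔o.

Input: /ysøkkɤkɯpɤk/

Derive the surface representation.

[isekkɤkɯpɤk]

/y/ harmonizes with /ɤ/ ([-round]) → [i]
/ø/ harmonizes with /ɤ/ ([-round]) → [e]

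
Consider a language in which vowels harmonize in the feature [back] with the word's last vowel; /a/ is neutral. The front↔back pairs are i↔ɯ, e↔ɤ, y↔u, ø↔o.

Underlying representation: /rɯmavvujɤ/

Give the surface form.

no segment meets the rule's conditions; no change.

[rɯmavvujɤ]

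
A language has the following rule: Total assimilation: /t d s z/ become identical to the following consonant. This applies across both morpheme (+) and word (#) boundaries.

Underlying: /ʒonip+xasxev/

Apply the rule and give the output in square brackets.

[ʒonip+xaxxev]

/s/ before /x/ → [x] (total assimilation)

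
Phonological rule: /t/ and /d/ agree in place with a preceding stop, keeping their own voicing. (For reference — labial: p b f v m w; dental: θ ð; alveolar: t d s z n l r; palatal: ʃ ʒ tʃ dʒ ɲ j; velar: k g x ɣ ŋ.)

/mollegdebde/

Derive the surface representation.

[molleggebbe]

/d/ after /g/ (velar) → [g]
/d/ after /b/ (labial) → [b]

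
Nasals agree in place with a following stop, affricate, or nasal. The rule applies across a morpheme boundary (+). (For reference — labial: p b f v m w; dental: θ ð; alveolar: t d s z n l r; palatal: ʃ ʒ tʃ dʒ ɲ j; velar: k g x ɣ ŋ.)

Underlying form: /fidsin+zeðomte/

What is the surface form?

[fidsin+zeðonte]

/m/ before /t/ (alveolar) → [n]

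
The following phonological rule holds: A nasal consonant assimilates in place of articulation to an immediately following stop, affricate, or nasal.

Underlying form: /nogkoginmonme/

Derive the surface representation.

[nogkogimmomme]

/n/ before /m/ (labial) → [m]
/n/ before /m/ (labial) → [m]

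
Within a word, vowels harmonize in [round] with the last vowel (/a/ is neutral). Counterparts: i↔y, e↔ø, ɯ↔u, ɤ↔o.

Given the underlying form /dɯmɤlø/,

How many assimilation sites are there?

2

/ɯ/ harmonizes with /ø/ ([+round]) → [u]
/ɤ/ harmonizes with /ø/ ([+round]) → [o]
2 segments change.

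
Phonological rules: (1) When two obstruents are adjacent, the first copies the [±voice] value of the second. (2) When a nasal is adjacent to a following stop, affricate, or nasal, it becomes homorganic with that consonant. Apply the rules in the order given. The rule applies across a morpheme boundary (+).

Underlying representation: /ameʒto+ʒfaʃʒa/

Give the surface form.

Rule 1: /ʒ/ before /t/ (voiceless) → [ʃ]
Rule 1: /ʒ/ before /f/ (voiceless) → [ʃ]
Rule 1: /ʃ/ before /ʒ/ (voiced) → [ʒ]
After rule 1: ameʃto+ʃfaʒʒa
Rule 2: no segment meets the rule's conditions; no change.

[ameʃto+ʃfaʒʒa]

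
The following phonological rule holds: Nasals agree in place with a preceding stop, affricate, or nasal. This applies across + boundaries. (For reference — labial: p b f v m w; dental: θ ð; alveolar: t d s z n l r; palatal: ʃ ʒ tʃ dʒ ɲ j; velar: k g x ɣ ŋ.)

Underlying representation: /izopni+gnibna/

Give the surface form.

[izopmi+gŋibma]

/n/ after /p/ (labial) → [m]
/n/ after /g/ (velar) → [ŋ]
/n/ after /b/ (labial) → [m]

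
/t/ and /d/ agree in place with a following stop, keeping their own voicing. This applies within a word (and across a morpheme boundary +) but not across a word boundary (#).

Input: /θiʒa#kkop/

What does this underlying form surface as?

no segment meets the rule's conditions; no change.

[θiʒa#kkop]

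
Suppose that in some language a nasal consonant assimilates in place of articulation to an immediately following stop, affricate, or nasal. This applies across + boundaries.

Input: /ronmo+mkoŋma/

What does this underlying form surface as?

/n/ before /m/ (labial) → [m]
/m/ before /k/ (velar) → [ŋ]
/ŋ/ before /m/ (labial) → [m]

[rommo+ŋkomma]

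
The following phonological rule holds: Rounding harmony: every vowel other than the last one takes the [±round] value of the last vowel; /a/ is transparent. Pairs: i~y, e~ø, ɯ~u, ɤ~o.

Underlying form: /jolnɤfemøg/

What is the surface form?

[jolnofømøg]

/ɤ/ harmonizes with /ø/ ([+round]) → [o]
/e/ harmonizes with /ø/ ([+round]) → [ø]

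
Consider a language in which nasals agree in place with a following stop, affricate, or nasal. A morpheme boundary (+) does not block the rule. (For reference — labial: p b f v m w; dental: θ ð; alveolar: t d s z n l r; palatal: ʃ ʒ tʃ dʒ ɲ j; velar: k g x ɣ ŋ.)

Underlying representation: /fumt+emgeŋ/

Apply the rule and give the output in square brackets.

[funt+eŋgeŋ]

/m/ before /t/ (alveolar) → [n]
/m/ before /g/ (velar) → [ŋ]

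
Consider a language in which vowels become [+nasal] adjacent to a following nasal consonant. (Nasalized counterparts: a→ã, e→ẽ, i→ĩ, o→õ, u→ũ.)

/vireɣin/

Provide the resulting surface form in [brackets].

[vireɣĩn]

/i/ before nasal /n/ → [ĩ]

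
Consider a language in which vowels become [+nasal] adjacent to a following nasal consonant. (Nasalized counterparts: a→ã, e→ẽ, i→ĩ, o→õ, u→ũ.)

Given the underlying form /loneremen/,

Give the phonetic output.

/o/ before nasal /n/ → [õ]
/e/ before nasal /m/ → [ẽ]
/e/ before nasal /n/ → [ẽ]

[lõnerẽmẽn]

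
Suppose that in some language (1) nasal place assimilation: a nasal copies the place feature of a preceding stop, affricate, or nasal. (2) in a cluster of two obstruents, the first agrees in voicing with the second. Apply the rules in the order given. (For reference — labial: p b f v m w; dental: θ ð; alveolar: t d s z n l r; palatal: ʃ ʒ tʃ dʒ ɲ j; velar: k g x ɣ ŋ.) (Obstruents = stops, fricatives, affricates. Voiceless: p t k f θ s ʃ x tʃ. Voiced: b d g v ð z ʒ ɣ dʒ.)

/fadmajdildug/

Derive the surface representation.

[fadnajdildug]

Rule 1: /m/ after /d/ (alveolar) → [n]
After rule 1: fadnajdildug
Rule 2: no segment meets the rule's conditions; no change.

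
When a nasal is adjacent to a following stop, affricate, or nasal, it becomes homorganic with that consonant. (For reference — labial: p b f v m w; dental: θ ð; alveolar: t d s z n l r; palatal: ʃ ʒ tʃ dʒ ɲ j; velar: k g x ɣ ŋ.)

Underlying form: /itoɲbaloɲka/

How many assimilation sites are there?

2

/ɲ/ before /b/ (labial) → [m]
/ɲ/ before /k/ (velar) → [ŋ]
2 segments change.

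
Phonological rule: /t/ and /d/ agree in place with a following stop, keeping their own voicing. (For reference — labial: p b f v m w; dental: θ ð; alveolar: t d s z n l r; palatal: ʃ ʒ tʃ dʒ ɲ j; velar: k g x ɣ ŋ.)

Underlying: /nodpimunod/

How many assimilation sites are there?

/d/ before /p/ (labial) → [b]
1 segment changes.

1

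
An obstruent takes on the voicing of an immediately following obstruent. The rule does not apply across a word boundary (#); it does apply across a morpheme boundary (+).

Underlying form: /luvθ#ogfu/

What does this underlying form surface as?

[lufθ#okfu]

/v/ before /θ/ (voiceless) → [f]
/g/ before /f/ (voiceless) → [k]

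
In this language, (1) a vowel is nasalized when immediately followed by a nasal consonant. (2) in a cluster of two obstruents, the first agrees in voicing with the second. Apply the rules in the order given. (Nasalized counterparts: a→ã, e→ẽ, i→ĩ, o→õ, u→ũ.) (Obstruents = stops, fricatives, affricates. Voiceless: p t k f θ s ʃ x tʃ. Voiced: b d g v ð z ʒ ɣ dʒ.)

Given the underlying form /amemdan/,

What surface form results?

Rule 1: /a/ before nasal /m/ → [ã]
Rule 1: /e/ before nasal /m/ → [ẽ]
Rule 1: /a/ before nasal /n/ → [ã]
After rule 1: ãmẽmdãn
Rule 2: no segment meets the rule's conditions; no change.

[ãmẽmdãn]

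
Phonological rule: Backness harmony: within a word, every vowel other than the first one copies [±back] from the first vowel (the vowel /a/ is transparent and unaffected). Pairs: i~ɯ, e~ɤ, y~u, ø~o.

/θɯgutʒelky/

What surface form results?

[θɯgutʒɤlku]

/e/ harmonizes with /ɯ/ ([+back]) → [ɤ]
/y/ harmonizes with /ɯ/ ([+back]) → [u]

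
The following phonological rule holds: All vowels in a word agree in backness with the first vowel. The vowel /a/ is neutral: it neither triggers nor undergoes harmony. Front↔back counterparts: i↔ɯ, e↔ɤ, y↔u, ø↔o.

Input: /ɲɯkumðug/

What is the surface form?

no segment meets the rule's conditions; no change.

[ɲɯkumðug]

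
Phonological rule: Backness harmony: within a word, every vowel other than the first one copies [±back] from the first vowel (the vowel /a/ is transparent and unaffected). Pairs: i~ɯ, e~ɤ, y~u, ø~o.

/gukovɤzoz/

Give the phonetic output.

[gukovɤzoz]

no segment meets the rule's conditions; no change.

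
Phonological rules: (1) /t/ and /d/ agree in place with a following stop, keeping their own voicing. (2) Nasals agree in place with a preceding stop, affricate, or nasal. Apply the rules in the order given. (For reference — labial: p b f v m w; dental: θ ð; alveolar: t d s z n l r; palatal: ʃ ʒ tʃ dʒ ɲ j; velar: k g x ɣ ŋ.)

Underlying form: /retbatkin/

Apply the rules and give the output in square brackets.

Rule 1: /t/ before /b/ (labial) → [p]
Rule 1: /t/ before /k/ (velar) → [k]
After rule 1: repbakkin
Rule 2: no segment meets the rule's conditions; no change.

[repbakkin]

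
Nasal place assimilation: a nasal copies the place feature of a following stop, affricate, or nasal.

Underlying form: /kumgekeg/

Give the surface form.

/m/ before /g/ (velar) → [ŋ]

[kuŋgekeg]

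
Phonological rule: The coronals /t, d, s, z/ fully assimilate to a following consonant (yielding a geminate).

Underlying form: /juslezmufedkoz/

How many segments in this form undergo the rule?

/s/ before /l/ → [l] (total assimilation)
/z/ before /m/ → [m] (total assimilation)
/d/ before /k/ → [k] (total assimilation)
3 segments change.

3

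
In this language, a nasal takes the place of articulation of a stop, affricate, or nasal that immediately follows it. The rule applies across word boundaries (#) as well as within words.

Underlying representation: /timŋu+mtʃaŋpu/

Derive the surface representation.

[tiŋŋu+ɲtʃampu]

/m/ before /ŋ/ (velar) → [ŋ]
/m/ before /tʃ/ (palatal) → [ɲ]
/ŋ/ before /p/ (labial) → [m]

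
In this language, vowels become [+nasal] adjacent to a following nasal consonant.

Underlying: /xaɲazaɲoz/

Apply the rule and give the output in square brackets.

[xãɲazãɲoz]

/a/ before nasal /ɲ/ → [ã]
/a/ before nasal /ɲ/ → [ã]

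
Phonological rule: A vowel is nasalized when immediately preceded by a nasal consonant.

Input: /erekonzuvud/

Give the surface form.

no segment meets the rule's conditions; no change.

[erekonzuvud]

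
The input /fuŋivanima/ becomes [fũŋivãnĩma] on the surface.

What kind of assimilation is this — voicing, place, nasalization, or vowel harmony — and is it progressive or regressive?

/u/→[ũ] /a/→[ã] /i/→[ĩ].
Each target copies a feature from the following segment, so the direction is regressive.

nasalization, regressive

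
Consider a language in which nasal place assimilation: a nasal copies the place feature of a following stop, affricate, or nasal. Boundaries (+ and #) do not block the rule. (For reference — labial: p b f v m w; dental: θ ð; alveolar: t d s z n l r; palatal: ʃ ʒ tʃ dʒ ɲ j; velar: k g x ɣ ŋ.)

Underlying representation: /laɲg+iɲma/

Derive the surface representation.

/ɲ/ before /g/ (velar) → [ŋ]
/ɲ/ before /m/ (labial) → [m]

[laŋg+imma]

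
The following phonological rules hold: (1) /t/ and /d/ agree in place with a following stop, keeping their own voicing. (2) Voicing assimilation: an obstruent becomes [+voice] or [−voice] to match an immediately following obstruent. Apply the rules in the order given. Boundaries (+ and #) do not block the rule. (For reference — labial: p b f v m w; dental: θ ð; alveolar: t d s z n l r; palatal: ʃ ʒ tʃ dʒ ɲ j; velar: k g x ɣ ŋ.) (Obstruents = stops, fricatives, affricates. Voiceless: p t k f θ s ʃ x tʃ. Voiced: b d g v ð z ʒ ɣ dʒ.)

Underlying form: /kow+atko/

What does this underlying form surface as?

Rule 1: /t/ before /k/ (velar) → [k]
After rule 1: kow+akko
Rule 2: no segment meets the rule's conditions; no change.

[kow+akko]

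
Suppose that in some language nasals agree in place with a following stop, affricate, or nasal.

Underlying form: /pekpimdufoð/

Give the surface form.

/m/ before /d/ (alveolar) → [n]

[pekpindufoð]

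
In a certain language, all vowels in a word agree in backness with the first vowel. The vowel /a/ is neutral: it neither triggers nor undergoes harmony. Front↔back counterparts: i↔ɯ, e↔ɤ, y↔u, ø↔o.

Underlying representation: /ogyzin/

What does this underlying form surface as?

/y/ harmonizes with /o/ ([+back]) → [u]
/i/ harmonizes with /o/ ([+back]) → [ɯ]

[oguzɯn]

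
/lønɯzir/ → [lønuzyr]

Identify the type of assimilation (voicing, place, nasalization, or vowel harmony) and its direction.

vowel harmony, progressive

/ɯ/→[u] /i/→[y].
Vowels agree with the first vowel, so the harmony is progressive.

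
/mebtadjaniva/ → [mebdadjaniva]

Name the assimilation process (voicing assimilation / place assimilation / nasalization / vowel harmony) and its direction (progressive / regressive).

voicing assimilation, progressive

/t/→[d].
Each target copies a feature from the preceding segment, so the direction is progressive.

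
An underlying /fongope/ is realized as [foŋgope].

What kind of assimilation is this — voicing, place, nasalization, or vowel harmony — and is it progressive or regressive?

place assimilation, regressive

/n/→[ŋ].
Each target copies a feature from the following segment, so the direction is regressive.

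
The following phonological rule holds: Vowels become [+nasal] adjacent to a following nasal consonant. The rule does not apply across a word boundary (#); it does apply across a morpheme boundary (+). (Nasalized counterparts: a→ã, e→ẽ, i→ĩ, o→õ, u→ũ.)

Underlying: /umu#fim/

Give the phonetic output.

[ũmu#fĩm]

/u/ before nasal /m/ → [ũ]
/i/ before nasal /m/ → [ĩ]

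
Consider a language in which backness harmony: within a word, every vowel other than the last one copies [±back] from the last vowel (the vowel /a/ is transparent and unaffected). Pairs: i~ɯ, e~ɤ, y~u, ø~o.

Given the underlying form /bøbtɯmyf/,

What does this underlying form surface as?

[bøbtimyf]

/ɯ/ harmonizes with /y/ ([-back]) → [i]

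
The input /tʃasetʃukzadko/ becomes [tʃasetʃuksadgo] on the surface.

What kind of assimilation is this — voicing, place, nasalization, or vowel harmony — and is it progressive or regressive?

voicing assimilation, progressive

/z/→[s] /k/→[g].
Each target copies a feature from the preceding segment, so the direction is progressive.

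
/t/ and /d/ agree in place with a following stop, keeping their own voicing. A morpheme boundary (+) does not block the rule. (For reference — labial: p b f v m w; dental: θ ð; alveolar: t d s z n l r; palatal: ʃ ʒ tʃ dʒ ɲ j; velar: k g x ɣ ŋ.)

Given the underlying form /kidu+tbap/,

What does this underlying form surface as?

/t/ before /b/ (labial) → [p]

[kidu+pbap]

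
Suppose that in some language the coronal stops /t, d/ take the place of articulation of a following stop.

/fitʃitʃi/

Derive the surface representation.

no segment meets the rule's conditions; no change.

[fitʃitʃi]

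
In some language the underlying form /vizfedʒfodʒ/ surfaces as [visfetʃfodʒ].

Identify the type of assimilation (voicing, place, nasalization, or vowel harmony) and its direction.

/z/→[s] /dʒ/→[tʃ].
Each target copies a feature from the following segment, so the direction is regressive.

voicing assimilation, regressive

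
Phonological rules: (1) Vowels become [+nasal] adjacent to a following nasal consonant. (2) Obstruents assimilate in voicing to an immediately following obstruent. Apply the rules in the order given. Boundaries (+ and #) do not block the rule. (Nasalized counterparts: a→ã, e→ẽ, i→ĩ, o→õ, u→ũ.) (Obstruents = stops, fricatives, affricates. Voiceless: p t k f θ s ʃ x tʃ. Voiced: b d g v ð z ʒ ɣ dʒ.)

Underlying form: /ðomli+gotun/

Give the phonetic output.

[ðõmli+gotũn]

Rule 1: /o/ before nasal /m/ → [õ]
Rule 1: /u/ before nasal /n/ → [ũ]
After rule 1: ðõmli+gotũn
Rule 2: no segment meets the rule's conditions; no change.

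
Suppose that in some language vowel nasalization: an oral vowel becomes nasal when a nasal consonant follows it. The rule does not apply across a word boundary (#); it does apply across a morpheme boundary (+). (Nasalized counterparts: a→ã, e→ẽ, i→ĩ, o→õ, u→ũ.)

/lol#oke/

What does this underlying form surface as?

[lol#oke]

no segment meets the rule's conditions; no change.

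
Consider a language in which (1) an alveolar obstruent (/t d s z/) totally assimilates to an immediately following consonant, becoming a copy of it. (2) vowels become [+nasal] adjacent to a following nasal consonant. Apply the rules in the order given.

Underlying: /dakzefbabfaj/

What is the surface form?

Rule 1: no segment meets the rule's conditions; no change.
After rule 1: dakzefbabfaj
Rule 2: no segment meets the rule's conditions; no change.

[dakzefbabfaj]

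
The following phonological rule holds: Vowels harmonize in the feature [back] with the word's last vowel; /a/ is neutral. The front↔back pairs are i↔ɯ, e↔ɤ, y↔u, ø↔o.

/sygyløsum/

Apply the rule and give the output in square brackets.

[sugulosum]

/y/ harmonizes with /u/ ([+back]) → [u]
/y/ harmonizes with /u/ ([+back]) → [u]
/ø/ harmonizes with /u/ ([+back]) → [o]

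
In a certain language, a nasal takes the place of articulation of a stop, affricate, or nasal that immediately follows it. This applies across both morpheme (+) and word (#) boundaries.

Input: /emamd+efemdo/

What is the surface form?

/m/ before /d/ (alveolar) → [n]
/m/ before /d/ (alveolar) → [n]

[emand+efendo]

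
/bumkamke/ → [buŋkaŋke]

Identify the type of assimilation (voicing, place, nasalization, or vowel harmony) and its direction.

place assimilation, regressive

/m/→[ŋ] /m/→[ŋ].
Each target copies a feature from the following segment, so the direction is regressive.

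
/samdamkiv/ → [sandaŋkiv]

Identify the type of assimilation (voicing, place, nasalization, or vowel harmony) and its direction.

place assimilation, regressive

/m/→[n] /m/→[ŋ].
Each target copies a feature from the following segment, so the direction is regressive.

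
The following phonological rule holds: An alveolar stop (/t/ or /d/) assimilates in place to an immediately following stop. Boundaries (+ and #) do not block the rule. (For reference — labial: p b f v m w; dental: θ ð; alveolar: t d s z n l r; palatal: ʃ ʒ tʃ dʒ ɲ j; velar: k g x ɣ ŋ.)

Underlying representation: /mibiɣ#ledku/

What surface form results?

/d/ before /k/ (velar) → [g]

[mibiɣ#legku]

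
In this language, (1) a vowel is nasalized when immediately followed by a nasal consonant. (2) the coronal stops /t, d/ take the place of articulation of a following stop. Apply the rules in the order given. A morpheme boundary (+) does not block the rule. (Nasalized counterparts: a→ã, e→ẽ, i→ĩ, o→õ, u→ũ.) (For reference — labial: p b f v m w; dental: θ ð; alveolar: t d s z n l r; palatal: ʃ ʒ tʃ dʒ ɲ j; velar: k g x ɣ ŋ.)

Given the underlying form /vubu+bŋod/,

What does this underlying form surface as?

Rule 1: no segment meets the rule's conditions; no change.
After rule 1: vubu+bŋod
Rule 2: no segment meets the rule's conditions; no change.

[vubu+bŋod]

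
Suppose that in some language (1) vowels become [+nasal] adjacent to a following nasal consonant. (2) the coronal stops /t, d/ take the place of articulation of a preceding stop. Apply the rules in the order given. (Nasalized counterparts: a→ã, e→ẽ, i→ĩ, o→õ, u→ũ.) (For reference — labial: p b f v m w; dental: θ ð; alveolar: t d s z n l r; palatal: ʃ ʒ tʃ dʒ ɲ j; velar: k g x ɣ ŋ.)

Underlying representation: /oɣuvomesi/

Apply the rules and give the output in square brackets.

Rule 1: /o/ before nasal /m/ → [õ]
After rule 1: oɣuvõmesi
Rule 2: no segment meets the rule's conditions; no change.

[oɣuvõmesi]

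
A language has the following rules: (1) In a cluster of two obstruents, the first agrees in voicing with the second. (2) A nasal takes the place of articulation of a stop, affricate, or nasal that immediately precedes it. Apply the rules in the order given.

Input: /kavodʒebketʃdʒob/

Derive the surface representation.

Rule 1: /b/ before /k/ (voiceless) → [p]
Rule 1: /tʃ/ before /dʒ/ (voiced) → [dʒ]
After rule 1: kavodʒepkedʒdʒob
Rule 2: no segment meets the rule's conditions; no change.

[kavodʒepkedʒdʒob]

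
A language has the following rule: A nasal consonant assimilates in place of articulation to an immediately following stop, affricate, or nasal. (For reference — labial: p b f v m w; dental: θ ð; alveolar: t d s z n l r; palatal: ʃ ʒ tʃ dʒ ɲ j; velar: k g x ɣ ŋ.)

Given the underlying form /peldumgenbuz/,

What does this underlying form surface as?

[pelduŋgembuz]

/m/ before /g/ (velar) → [ŋ]
/n/ before /b/ (labial) → [m]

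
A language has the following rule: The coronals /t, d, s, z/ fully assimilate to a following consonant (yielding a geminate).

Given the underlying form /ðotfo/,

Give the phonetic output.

/t/ before /f/ → [f] (total assimilation)

[ðoffo]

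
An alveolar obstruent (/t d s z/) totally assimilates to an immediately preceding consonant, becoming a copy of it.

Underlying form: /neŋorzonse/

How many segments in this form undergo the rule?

/z/ after /r/ → [r] (total assimilation)
/s/ after /n/ → [n] (total assimilation)
2 segments change.

2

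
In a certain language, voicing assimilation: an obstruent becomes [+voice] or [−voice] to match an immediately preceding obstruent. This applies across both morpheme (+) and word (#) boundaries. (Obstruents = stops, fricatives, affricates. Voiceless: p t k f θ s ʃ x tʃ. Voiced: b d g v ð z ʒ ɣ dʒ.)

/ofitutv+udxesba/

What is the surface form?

[ofitutf+udɣespa]

/v/ after /t/ (voiceless) → [f]
/x/ after /d/ (voiced) → [ɣ]
/b/ after /s/ (voiceless) → [p]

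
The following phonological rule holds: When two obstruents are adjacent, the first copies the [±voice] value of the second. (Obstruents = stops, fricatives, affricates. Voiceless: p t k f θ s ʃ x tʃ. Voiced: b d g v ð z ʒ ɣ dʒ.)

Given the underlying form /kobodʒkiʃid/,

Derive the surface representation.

[kobotʃkiʃid]

/dʒ/ before /k/ (voiceless) → [tʃ]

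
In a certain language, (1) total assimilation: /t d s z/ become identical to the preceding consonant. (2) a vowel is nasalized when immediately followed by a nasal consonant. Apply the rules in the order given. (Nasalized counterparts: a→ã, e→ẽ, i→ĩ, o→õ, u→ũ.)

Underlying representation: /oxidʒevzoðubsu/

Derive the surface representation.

[oxidʒevvoðubbu]

Rule 1: /z/ after /v/ → [v] (total assimilation)
Rule 1: /s/ after /b/ → [b] (total assimilation)
After rule 1: oxidʒevvoðubbu
Rule 2: no segment meets the rule's conditions; no change.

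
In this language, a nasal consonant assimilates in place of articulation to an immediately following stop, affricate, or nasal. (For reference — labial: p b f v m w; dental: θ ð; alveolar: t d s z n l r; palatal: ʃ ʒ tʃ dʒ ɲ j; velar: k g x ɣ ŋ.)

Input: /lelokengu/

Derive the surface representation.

/n/ before /g/ (velar) → [ŋ]

[lelokeŋgu]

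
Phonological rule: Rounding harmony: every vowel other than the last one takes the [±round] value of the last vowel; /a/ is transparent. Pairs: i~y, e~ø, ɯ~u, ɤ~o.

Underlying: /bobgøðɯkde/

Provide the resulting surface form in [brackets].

/o/ harmonizes with /e/ ([-round]) → [ɤ]
/ø/ harmonizes with /e/ ([-round]) → [e]

[bɤbgeðɯkde]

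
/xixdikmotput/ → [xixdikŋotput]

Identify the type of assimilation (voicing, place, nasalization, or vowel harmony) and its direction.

/m/→[ŋ].
Each target copies a feature from the preceding segment, so the direction is progressive.

place assimilation, progressive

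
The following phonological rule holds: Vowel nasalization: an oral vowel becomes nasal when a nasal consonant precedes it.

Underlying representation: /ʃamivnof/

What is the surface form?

/i/ after nasal /m/ → [ĩ]
/o/ after nasal /n/ → [õ]

[ʃamĩvnõf]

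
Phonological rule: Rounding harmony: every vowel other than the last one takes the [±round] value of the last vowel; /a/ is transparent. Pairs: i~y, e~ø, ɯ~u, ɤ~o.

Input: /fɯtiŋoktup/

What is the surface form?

/ɯ/ harmonizes with /u/ ([+round]) → [u]
/i/ harmonizes with /u/ ([+round]) → [y]

[futyŋoktup]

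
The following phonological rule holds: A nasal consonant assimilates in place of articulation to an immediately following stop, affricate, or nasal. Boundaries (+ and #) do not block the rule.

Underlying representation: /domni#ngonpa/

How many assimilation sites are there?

/m/ before /n/ (alveolar) → [n]
/n/ before /g/ (velar) → [ŋ]
/n/ before /p/ (labial) → [m]
3 segments change.

3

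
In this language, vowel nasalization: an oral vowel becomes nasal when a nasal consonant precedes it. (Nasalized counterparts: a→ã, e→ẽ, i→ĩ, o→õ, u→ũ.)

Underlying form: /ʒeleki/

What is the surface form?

[ʒeleki]

no segment meets the rule's conditions; no change.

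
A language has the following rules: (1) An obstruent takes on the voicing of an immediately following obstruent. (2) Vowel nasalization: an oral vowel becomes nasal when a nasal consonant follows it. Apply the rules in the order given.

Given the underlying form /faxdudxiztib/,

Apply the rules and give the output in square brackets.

[faɣdutxistib]

Rule 1: /x/ before /d/ (voiced) → [ɣ]
Rule 1: /d/ before /x/ (voiceless) → [t]
Rule 1: /z/ before /t/ (voiceless) → [s]
After rule 1: faɣdutxistib
Rule 2: no segment meets the rule's conditions; no change.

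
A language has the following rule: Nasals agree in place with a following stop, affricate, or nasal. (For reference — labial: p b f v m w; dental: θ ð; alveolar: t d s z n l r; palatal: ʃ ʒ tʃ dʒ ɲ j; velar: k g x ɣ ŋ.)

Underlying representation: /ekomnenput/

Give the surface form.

/m/ before /n/ (alveolar) → [n]
/n/ before /p/ (labial) → [m]

[ekonnemput]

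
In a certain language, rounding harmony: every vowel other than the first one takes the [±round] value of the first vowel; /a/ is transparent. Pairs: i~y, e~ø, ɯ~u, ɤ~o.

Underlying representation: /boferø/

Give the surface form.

[boførø]

/e/ harmonizes with /o/ ([+round]) → [ø]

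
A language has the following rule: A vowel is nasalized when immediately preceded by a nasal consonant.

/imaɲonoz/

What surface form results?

/a/ after nasal /m/ → [ã]
/o/ after nasal /ɲ/ → [õ]
/o/ after nasal /n/ → [õ]

[imãɲõnõz]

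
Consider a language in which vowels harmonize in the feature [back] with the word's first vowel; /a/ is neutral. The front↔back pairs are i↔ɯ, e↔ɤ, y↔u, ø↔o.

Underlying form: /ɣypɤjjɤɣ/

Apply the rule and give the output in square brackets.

[ɣypejjeɣ]

/ɤ/ harmonizes with /y/ ([-back]) → [e]
/ɤ/ harmonizes with /y/ ([-back]) → [e]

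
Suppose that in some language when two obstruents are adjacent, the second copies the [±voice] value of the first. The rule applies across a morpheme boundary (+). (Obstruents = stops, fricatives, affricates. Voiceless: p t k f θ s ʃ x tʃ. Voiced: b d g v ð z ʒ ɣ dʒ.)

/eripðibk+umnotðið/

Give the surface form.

[eripθibg+umnotθið]

/ð/ after /p/ (voiceless) → [θ]
/k/ after /b/ (voiced) → [g]
/ð/ after /t/ (voiceless) → [θ]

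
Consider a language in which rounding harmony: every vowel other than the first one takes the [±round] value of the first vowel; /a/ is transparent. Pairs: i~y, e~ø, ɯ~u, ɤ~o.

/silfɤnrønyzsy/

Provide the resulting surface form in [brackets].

/ø/ harmonizes with /i/ ([-round]) → [e]
/y/ harmonizes with /i/ ([-round]) → [i]
/y/ harmonizes with /i/ ([-round]) → [i]

[silfɤnrenizsi]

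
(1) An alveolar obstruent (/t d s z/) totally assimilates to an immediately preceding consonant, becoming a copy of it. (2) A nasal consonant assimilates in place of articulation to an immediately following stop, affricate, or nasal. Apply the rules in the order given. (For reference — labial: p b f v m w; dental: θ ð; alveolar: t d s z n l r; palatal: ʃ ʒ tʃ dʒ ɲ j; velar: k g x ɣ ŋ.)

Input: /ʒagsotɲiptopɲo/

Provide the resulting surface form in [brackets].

Rule 1: /s/ after /g/ → [g] (total assimilation)
Rule 1: /t/ after /p/ → [p] (total assimilation)
After rule 1: ʒaggotɲippopɲo
Rule 2: no segment meets the rule's conditions; no change.

[ʒaggotɲippopɲo]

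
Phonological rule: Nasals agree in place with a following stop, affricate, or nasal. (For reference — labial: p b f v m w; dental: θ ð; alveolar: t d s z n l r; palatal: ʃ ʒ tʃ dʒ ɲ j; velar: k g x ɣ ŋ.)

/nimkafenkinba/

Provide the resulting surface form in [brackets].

[niŋkafeŋkimba]

/m/ before /k/ (velar) → [ŋ]
/n/ before /k/ (velar) → [ŋ]
/n/ before /b/ (labial) → [m]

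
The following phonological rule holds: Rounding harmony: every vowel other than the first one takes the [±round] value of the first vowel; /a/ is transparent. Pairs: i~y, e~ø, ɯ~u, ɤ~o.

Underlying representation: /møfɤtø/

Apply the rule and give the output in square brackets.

/ɤ/ harmonizes with /ø/ ([+round]) → [o]

[møfotø]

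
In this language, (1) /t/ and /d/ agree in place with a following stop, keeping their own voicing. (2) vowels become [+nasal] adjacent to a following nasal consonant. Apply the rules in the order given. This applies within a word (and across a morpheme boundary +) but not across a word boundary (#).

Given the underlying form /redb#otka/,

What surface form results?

Rule 1: /d/ before /b/ (labial) → [b]
Rule 1: /t/ before /k/ (velar) → [k]
After rule 1: rebb#okka
Rule 2: no segment meets the rule's conditions; no change.

[rebb#okka]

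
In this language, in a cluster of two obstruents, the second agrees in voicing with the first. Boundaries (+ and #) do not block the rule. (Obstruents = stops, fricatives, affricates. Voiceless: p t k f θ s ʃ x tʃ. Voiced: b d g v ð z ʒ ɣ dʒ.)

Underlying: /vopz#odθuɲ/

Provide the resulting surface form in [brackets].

/z/ after /p/ (voiceless) → [s]
/θ/ after /d/ (voiced) → [ð]

[vops#odðuɲ]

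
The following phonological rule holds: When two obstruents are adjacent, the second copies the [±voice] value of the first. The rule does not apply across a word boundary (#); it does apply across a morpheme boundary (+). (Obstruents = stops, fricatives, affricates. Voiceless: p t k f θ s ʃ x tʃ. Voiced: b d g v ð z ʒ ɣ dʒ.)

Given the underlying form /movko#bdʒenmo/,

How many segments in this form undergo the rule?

1

/k/ after /v/ (voiced) → [g]
1 segment changes.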